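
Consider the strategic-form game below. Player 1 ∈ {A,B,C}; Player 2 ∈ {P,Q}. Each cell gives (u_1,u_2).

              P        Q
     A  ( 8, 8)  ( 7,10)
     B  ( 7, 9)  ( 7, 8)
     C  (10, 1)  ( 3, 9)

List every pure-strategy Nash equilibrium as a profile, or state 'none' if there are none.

Nash profiles: (A,Q)

(A,P): not NE [P1→C gives 10>8; P2→Q gives 10>8]
(A,Q): NE
(B,P): not NE [P1→C gives 10>7]
(B,Q): not NE [P2→P gives 9>8]
(C,P): not NE [P2→Q gives 9>1]
(C,Q): not NE [P1→B gives 7>3]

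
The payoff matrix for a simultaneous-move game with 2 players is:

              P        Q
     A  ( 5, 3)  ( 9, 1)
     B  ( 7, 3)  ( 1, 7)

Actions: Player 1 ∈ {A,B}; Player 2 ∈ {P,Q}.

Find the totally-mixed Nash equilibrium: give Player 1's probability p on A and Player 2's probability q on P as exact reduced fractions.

P1 indiff ⇒ q·5+(1-q)·9 = q·7+(1-q)·1 ⇒ q(-2) = (1-q)(-8) ⇒ q = 4/5
P2 indiff ⇒ p·3+(1-p)·3 = p·1+(1-p)·7 ⇒ p(2) = (1-p)(4) ⇒ p = 2/3

P1 mixes 2/3 on A; P2 mixes 4/5 on P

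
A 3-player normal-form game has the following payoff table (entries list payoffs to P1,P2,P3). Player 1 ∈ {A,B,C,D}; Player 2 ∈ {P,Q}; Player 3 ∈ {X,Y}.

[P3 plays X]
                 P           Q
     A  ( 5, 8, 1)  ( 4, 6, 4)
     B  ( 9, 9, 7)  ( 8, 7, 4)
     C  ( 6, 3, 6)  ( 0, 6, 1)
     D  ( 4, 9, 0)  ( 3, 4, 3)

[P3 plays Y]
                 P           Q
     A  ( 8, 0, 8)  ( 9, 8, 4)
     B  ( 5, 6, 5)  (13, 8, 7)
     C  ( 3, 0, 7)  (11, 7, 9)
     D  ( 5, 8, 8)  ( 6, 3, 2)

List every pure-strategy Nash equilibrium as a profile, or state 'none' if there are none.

PSNE = {(B,P,X), (B,Q,Y)}

(A,P,X): not NE [P1→B gives 9>5; P3→Y gives 8>1]
(A,P,Y): not NE [P2→Q gives 8>0]
(A,Q,X): not NE [P1→B gives 8>4; P2→P gives 8>6]
(A,Q,Y): not NE [P1→B gives 13>9]
(B,P,X): NE
(B,P,Y): not NE [P1→A gives 8>5; P2→Q gives 8>6; P3→X gives 7>5]
(B,Q,X): not NE [P2→P gives 9>7; P3→Y gives 7>4]
(B,Q,Y): NE
(C,P,X): not NE [P1→B gives 9>6; P2→Q gives 6>3; P3→Y gives 7>6]
(C,P,Y): not NE [P1→A gives 8>3; P2→Q gives 7>0]
(C,Q,X): not NE [P1→B gives 8>0; P3→Y gives 9>1]
(C,Q,Y): not NE [P1→B gives 13>11]
(D,P,X): not NE [P1→B gives 9>4; P3→Y gives 8>0]
(D,P,Y): not NE [P1→A gives 8>5]
(D,Q,X): not NE [P1→B gives 8>3; P2→P gives 9>4]
(D,Q,Y): not NE [P1→B gives 13>6; P2→P gives 8>3; P3→X gives 3>2]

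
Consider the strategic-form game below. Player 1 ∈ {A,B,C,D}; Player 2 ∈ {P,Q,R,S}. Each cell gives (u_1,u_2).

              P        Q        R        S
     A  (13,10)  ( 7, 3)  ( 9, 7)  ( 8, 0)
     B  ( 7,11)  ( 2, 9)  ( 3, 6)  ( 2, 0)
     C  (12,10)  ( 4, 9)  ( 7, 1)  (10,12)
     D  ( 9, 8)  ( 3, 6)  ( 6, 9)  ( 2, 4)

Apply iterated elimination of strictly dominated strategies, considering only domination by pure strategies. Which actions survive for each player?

Survivors P1:{A,C} P2:{P,S}

P1 drop B (A beats it: P:13>7 Q:7>2 R:9>3 S:8>2)
P1 drop D (A beats it: P:13>9 Q:7>3 R:9>6 S:8>2)
P2 drop Q (P beats it: A:10>3 C:10>9)
P2 drop R (P beats it: A:10>7 C:10>1)
P1→{A,C} P2→{P,S}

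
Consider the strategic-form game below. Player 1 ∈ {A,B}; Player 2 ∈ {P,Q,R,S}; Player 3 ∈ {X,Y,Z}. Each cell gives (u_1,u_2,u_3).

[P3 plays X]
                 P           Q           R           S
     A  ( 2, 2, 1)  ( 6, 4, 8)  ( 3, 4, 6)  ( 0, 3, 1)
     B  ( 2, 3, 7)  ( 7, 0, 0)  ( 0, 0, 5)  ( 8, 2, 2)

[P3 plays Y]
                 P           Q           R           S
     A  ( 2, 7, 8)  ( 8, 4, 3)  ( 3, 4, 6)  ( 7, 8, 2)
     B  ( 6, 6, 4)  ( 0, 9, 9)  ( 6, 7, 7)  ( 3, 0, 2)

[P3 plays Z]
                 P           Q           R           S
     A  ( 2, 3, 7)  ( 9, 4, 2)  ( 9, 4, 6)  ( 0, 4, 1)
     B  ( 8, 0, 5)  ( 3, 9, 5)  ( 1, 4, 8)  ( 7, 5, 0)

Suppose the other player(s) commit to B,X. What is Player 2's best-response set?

u_2(P vs B,X) = 3
u_2(Q vs B,X) = 0
u_2(R vs B,X) = 0
u_2(S vs B,X) = 2
max payoff 3 at {P}

P2 best: {P}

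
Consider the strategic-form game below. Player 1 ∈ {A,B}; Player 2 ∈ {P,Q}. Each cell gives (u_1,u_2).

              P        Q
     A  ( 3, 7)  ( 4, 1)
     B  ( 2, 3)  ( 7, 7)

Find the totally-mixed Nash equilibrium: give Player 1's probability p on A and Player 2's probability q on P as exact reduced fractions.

P1 indiff ⇒ q·3+(1-q)·4 = q·2+(1-q)·7 ⇒ q(1) = (1-q)(3) ⇒ q = 3/4
P2 indiff ⇒ p·7+(1-p)·3 = p·1+(1-p)·7 ⇒ p(6) = (1-p)(4) ⇒ p = 2/5

(p,q) = (2/5, 3/4)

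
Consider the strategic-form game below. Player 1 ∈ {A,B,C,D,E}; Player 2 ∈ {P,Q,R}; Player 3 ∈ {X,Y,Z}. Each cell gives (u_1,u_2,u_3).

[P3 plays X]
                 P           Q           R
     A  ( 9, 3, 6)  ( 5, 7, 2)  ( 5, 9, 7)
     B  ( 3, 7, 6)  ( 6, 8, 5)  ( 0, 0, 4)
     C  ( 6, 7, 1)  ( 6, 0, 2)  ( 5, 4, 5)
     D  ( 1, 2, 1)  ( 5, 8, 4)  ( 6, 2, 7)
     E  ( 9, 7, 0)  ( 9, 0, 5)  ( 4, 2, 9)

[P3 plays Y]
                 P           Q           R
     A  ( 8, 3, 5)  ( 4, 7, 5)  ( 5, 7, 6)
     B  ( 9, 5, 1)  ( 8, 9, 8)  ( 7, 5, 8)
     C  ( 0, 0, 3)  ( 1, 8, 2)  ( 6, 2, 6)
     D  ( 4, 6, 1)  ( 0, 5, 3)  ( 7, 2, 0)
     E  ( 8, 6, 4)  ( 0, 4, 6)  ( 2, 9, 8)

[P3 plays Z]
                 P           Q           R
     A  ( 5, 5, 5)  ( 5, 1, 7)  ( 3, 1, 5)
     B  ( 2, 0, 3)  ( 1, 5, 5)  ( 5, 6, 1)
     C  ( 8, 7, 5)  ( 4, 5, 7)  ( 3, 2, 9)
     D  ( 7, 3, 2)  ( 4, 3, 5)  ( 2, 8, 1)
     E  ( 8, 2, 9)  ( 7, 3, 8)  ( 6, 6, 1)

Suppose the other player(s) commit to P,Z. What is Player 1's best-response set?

BR_1 = {C,E}

u_1(A vs P,Z) = 5
u_1(B vs P,Z) = 2
u_1(C vs P,Z) = 8
u_1(D vs P,Z) = 7
u_1(E vs P,Z) = 8
max payoff 8 at {C,E}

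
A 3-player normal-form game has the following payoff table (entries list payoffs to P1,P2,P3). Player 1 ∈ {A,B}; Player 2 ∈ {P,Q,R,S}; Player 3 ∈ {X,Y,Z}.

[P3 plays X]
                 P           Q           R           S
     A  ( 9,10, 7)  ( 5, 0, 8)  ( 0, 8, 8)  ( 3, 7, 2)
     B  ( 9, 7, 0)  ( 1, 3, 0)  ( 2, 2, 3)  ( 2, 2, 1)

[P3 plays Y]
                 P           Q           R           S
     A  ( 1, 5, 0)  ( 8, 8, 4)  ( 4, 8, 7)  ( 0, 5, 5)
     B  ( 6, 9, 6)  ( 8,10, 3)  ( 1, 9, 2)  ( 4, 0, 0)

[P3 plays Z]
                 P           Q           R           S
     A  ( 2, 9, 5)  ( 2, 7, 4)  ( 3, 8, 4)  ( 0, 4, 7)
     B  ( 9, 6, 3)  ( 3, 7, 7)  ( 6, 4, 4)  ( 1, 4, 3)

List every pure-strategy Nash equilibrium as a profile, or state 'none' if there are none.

(A,P,X): NE
(A,P,Y): not NE [P1→B gives 6>1; P2→R gives 8>5; P3→X gives 7>0]
(A,P,Z): not NE [P1→B gives 9>2; P3→X gives 7>5]
(A,Q,X): not NE [P2→P gives 10>0]
(A,Q,Y): not NE [P3→X gives 8>4]
(A,Q,Z): not NE [P1→B gives 3>2; P2→P gives 9>7; P3→X gives 8>4]
(A,R,X): not NE [P1→B gives 2>0; P2→P gives 10>8]
(A,R,Y): not NE [P3→X gives 8>7]
(A,R,Z): not NE [P1→B gives 6>3; P2→P gives 9>8; P3→X gives 8>4]
(A,S,X): not NE [P2→P gives 10>7; P3→Z gives 7>2]
(A,S,Y): not NE [P1→B gives 4>0; P2→R gives 8>5; P3→Z gives 7>5]
(A,S,Z): not NE [P1→B gives 1>0; P2→P gives 9>4]
(B,P,X): not NE [P3→Y gives 6>0]
(B,P,Y): not NE [P2→Q gives 10>9]
(B,P,Z): not NE [P2→Q gives 7>6; P3→Y gives 6>3]
(B,Q,X): not NE [P1→A gives 5>1; P2→P gives 7>3; P3→Z gives 7>0]
(B,Q,Y): not NE [P3→Z gives 7>3]
(B,Q,Z): NE
(B,R,X): not NE [P2→P gives 7>2; P3→Z gives 4>3]
(B,R,Y): not NE [P1→A gives 4>1; P2→Q gives 10>9; P3→Z gives 4>2]
(B,R,Z): not NE [P2→Q gives 7>4]
(B,S,X): not NE [P1→A gives 3>2; P2→P gives 7>2; P3→Z gives 3>1]
(B,S,Y): not NE [P2→Q gives 10>0; P3→Z gives 3>0]
(B,S,Z): not NE [P2→Q gives 7>4]

Nash profiles: (A,P,X), (B,Q,Z)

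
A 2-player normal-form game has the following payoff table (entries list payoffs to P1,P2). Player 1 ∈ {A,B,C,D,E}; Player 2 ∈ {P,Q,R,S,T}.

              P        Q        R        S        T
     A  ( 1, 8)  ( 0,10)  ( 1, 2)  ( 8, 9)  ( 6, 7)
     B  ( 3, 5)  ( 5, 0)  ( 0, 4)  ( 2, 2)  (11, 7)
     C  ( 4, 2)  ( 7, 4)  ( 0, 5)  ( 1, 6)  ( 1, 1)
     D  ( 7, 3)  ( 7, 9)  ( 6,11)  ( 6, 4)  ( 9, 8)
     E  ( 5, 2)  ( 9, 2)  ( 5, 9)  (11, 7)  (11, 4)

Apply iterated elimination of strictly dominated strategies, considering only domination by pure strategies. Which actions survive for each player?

IESDS → P1:{B,D,E} P2:{R,T}

P1 drop A (E beats it: P:5>1 Q:9>0 R:5>1 S:11>8 T:11>6)
P1 drop C (E beats it: P:5>4 Q:9>7 R:5>0 S:11>1 T:11>1)
P2 drop P (T beats it: B:7>5 D:8>3 E:4>2)
P2 drop Q (R beats it: B:4>0 D:11>9 E:9>2)
P2 drop S (R beats it: B:4>2 D:11>4 E:9>7)
P1→{B,D,E} P2→{R,T}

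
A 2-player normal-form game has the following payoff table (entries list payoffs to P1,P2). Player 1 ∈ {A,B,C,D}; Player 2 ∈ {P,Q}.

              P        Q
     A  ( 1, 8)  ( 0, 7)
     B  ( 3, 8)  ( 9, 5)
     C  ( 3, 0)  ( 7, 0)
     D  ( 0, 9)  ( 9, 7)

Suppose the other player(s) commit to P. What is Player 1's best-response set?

u_1(A vs P) = 1
u_1(B vs P) = 3
u_1(C vs P) = 3
u_1(D vs P) = 0
max payoff 3 at {B,C}

BR_1 = {B,C}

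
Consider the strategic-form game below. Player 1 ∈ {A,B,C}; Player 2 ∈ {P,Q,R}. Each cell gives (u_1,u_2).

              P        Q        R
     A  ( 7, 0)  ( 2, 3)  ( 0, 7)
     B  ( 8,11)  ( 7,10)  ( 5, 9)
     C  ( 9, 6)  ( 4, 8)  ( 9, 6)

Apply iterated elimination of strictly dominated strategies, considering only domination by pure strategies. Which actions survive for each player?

Survivors P1:{B,C} P2:{P,Q}

P1 drop A (B beats it: P:8>7 Q:7>2 R:5>0)
P2 drop R (Q beats it: B:10>9 C:8>6)
P1→{B,C} P2→{P,Q}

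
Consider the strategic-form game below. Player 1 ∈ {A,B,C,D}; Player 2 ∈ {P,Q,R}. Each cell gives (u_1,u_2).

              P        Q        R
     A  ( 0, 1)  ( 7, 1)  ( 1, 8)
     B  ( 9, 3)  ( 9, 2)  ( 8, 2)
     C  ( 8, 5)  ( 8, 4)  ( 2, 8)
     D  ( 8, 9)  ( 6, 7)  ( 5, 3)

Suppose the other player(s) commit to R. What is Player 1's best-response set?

BR_1 = {B}

u_1(A vs R) = 1
u_1(B vs R) = 8
u_1(C vs R) = 2
u_1(D vs R) = 5
max payoff 8 at {B}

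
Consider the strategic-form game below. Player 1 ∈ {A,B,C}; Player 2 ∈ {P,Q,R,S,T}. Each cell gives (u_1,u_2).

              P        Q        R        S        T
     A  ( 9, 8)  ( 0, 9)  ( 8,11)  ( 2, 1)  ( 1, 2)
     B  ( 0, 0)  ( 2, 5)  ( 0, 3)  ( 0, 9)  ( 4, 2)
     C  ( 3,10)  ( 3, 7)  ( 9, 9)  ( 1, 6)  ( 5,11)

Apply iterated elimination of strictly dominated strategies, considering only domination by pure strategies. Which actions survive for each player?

Remaining: P1:{A,C} P2:{P,R,T}

P1 drop B (C beats it: P:3>0 Q:3>2 R:9>0 S:1>0 T:5>4)
P2 drop Q (R beats it: A:11>9 C:9>7)
P2 drop S (P beats it: A:8>1 C:10>6)
P1→{A,C} P2→{P,R,T}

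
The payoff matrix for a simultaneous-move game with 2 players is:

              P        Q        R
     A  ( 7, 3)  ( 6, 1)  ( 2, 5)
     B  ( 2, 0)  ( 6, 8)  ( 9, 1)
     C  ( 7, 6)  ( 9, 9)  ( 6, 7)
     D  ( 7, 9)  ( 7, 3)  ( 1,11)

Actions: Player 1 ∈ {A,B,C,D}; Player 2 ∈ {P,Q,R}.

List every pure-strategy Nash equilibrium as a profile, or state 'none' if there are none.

(A,P): not NE [P2→R gives 5>3]
(A,Q): not NE [P1→C gives 9>6; P2→R gives 5>1]
(A,R): not NE [P1→B gives 9>2]
(B,P): not NE [P1→D gives 7>2; P2→Q gives 8>0]
(B,Q): not NE [P1→C gives 9>6]
(B,R): not NE [P2→Q gives 8>1]
(C,P): not NE [P2→Q gives 9>6]
(C,Q): NE
(C,R): not NE [P1→B gives 9>6; P2→Q gives 9>7]
(D,P): not NE [P2→R gives 11>9]
(D,Q): not NE [P1→C gives 9>7; P2→R gives 11>3]
(D,R): not NE [P1→B gives 9>1]

PSNE = {(C,Q)}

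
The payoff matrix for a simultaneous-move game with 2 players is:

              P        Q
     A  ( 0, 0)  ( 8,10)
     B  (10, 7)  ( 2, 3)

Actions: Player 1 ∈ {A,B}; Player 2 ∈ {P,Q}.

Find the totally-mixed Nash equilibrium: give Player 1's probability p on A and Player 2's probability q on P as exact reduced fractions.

P1 indiff ⇒ q·0+(1-q)·8 = q·10+(1-q)·2 ⇒ q(-10) = (1-q)(-6) ⇒ q = 3/8
P2 indiff ⇒ p·0+(1-p)·7 = p·10+(1-p)·3 ⇒ p(-10) = (1-p)(-4) ⇒ p = 2/7

P1 mixes 2/7 on A; P2 mixes 3/8 on P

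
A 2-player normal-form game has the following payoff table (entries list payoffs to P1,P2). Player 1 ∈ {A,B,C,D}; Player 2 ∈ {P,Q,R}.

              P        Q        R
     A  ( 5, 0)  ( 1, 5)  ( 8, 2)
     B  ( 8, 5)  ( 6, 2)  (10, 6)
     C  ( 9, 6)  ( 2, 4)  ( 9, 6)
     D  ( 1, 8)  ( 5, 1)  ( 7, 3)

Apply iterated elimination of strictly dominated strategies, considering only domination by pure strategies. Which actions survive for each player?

P1 drop A (B beats it: P:8>5 Q:6>1 R:10>8)
P1 drop D (B beats it: P:8>1 Q:6>5 R:10>7)
P2 drop Q (P beats it: B:5>2 C:6>4)
P1→{B,C} P2→{P,R}

Remaining: P1:{B,C} P2:{P,R}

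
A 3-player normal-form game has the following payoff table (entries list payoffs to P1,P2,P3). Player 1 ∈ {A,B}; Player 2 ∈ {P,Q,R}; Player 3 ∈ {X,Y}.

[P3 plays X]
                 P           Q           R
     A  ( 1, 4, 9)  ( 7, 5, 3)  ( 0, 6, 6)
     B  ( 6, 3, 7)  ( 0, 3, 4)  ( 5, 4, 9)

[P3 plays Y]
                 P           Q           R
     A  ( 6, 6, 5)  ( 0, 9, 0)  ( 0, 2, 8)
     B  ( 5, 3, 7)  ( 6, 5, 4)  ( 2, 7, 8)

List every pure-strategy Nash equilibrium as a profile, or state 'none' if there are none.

(A,P,X): not NE [P1→B gives 6>1; P2→R gives 6>4]
(A,P,Y): not NE [P2→Q gives 9>6; P3→X gives 9>5]
(A,Q,X): not NE [P2→R gives 6>5]
(A,Q,Y): not NE [P1→B gives 6>0; P3→X gives 3>0]
(A,R,X): not NE [P1→B gives 5>0; P3→Y gives 8>6]
(A,R,Y): not NE [P1→B gives 2>0; P2→Q gives 9>2]
(B,P,X): not NE [P2→R gives 4>3]
(B,P,Y): not NE [P1→A gives 6>5; P2→R gives 7>3]
(B,Q,X): not NE [P1→A gives 7>0; P2→R gives 4>3]
(B,Q,Y): not NE [P2→R gives 7>5]
(B,R,X): NE
(B,R,Y): not NE [P3→X gives 9>8]

Nash profiles: (B,R,X)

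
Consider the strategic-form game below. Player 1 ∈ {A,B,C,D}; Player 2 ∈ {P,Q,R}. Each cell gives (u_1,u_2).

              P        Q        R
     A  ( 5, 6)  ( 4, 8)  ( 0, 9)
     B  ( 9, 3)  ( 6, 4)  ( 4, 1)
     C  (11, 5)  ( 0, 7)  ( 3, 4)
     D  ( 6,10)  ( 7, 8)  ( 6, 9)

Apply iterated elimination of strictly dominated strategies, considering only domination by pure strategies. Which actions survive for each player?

Remaining: P1:{B,C,D} P2:{P,Q}

P1 drop A (B beats it: P:9>5 Q:6>4 R:4>0)
P2 drop R (P beats it: B:3>1 C:5>4 D:10>9)
P1→{B,C,D} P2→{P,Q}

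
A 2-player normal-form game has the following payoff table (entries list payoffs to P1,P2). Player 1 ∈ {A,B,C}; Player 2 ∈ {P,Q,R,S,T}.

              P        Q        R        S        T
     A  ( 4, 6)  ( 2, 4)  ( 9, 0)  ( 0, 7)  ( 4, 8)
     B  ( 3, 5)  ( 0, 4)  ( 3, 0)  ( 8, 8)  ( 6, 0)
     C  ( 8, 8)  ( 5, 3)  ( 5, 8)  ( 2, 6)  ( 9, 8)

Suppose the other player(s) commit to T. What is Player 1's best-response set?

u_1(A vs T) = 4
u_1(B vs T) = 6
u_1(C vs T) = 9
max payoff 9 at {C}

P1 best: {C}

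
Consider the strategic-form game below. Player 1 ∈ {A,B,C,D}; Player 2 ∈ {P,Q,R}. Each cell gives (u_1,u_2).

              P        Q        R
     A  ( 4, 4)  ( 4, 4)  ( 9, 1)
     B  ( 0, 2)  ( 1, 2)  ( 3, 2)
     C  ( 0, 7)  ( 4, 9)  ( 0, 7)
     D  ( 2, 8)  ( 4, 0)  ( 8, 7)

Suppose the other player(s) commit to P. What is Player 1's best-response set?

BR_1 = {A}

u_1(A vs P) = 4
u_1(B vs P) = 0
u_1(C vs P) = 0
u_1(D vs P) = 2
max payoff 4 at {A}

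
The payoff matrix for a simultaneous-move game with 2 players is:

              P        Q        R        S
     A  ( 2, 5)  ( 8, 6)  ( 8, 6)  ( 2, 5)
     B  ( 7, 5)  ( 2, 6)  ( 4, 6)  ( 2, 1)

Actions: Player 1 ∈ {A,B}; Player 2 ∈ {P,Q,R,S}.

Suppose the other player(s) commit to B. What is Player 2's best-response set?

u_2(P vs B) = 5
u_2(Q vs B) = 6
u_2(R vs B) = 6
u_2(S vs B) = 1
max payoff 6 at {Q,R}

argmax u_2 = {Q,R}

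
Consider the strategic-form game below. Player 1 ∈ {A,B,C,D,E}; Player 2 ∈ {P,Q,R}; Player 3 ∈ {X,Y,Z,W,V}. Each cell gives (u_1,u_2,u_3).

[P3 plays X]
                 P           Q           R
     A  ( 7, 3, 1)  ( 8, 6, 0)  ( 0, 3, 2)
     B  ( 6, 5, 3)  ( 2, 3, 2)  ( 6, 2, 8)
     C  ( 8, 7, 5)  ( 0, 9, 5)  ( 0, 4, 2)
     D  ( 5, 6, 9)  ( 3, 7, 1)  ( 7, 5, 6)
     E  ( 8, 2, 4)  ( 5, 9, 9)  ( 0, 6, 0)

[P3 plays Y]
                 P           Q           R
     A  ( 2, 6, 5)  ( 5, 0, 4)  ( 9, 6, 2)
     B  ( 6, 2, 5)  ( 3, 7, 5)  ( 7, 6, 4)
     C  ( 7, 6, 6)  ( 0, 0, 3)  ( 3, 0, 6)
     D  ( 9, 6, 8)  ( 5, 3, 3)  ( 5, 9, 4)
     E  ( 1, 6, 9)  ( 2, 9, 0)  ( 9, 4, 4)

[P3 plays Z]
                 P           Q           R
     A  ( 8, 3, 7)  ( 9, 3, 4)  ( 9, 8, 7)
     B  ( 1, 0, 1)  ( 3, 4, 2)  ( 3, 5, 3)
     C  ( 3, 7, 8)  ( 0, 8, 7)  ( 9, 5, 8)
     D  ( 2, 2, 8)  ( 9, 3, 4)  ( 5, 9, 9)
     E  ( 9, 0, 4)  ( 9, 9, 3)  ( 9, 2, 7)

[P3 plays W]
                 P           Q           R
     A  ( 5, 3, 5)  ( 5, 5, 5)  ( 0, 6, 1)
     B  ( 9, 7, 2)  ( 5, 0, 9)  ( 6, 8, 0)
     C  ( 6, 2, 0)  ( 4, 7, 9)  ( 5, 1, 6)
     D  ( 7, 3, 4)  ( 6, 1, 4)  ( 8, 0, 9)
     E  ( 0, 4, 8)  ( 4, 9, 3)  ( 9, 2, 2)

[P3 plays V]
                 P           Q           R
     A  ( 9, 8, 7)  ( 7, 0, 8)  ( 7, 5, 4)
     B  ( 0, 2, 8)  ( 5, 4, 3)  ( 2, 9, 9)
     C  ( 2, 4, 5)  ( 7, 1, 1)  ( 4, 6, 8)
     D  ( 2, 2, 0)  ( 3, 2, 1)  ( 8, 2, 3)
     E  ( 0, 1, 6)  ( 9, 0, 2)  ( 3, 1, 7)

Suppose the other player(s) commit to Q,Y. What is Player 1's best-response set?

BR_1 = {A,D}

u_1(A vs Q,Y) = 5
u_1(B vs Q,Y) = 3
u_1(C vs Q,Y) = 0
u_1(D vs Q,Y) = 5
u_1(E vs Q,Y) = 2
max payoff 5 at {A,D}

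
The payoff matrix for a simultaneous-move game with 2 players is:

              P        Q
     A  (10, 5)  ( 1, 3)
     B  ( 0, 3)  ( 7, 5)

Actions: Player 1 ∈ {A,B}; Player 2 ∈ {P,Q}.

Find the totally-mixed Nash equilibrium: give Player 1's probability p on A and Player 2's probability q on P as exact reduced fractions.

p=1/2, q=3/8

P1 indiff ⇒ q·10+(1-q)·1 = q·0+(1-q)·7 ⇒ q(10) = (1-q)(6) ⇒ q = 3/8
P2 indiff ⇒ p·5+(1-p)·3 = p·3+(1-p)·5 ⇒ p(2) = (1-p)(2) ⇒ p = 1/2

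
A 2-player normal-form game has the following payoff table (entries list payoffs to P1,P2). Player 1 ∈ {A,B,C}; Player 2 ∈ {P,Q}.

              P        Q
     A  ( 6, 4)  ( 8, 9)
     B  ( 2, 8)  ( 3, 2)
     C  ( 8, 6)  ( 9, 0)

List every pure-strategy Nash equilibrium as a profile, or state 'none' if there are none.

NE set: (C,P)

(A,P): not NE [P1→C gives 8>6; P2→Q gives 9>4]
(A,Q): not NE [P1→C gives 9>8]
(B,P): not NE [P1→C gives 8>2]
(B,Q): not NE [P1→C gives 9>3; P2→P gives 8>2]
(C,P): NE
(C,Q): not NE [P2→P gives 6>0]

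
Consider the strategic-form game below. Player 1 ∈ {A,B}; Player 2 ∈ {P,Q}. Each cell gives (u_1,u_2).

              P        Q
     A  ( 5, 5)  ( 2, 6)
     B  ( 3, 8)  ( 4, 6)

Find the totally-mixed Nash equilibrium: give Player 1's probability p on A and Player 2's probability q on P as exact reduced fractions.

P1 mixes 2/3 on A; P2 mixes 1/2 on P

P1 indiff ⇒ q·5+(1-q)·2 = q·3+(1-q)·4 ⇒ q(2) = (1-q)(2) ⇒ q = 1/2
P2 indiff ⇒ p·5+(1-p)·8 = p·6+(1-p)·6 ⇒ p(-1) = (1-p)(-2) ⇒ p = 2/3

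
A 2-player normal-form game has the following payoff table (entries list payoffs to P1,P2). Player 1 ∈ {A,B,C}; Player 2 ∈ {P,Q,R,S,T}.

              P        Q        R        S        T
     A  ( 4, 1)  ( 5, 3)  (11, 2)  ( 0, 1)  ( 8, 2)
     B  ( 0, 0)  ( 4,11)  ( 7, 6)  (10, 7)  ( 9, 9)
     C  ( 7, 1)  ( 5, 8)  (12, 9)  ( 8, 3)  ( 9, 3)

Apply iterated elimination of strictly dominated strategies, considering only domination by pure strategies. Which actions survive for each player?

P2 drop P (Q beats it: A:3>1 B:11>0 C:8>1)
P2 drop S (Q beats it: A:3>1 B:11>7 C:8>3)
P2 drop T (Q beats it: A:3>2 B:11>9 C:8>3)
P1 drop B (A beats it: Q:5>4 R:11>7)
P1→{A,C} P2→{Q,R}

Remaining: P1:{A,C} P2:{Q,R}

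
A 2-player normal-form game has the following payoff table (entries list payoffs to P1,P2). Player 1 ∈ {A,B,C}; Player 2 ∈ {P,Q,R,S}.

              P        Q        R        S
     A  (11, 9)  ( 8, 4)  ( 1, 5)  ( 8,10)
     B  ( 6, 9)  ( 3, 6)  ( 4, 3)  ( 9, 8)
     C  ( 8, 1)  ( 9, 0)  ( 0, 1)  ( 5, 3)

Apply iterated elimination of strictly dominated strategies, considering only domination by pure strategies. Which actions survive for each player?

P2 drop Q (P beats it: A:9>4 B:9>6 C:1>0)
P1 drop C (A beats it: P:11>8 R:1>0 S:8>5)
P2 drop R (P beats it: A:9>5 B:9>3)
P1→{A,B} P2→{P,S}

Survivors P1:{A,B} P2:{P,S}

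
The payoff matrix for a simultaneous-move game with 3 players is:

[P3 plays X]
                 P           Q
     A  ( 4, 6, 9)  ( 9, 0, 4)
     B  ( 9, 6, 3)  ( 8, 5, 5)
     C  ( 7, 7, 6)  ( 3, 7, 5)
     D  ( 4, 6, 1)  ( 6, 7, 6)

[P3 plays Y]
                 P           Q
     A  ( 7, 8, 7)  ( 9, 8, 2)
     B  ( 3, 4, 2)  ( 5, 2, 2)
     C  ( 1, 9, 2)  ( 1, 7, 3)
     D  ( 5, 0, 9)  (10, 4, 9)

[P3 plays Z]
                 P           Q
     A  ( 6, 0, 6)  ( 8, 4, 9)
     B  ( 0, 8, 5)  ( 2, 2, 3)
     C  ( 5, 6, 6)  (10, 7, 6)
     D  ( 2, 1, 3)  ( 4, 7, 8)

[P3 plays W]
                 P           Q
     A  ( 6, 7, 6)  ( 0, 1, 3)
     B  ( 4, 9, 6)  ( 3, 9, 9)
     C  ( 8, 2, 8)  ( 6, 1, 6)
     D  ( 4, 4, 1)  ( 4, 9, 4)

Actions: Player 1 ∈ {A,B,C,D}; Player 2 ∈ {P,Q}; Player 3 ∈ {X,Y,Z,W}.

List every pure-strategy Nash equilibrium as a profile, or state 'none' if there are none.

(A,P,X): not NE [P1→B gives 9>4]
(A,P,Y): not NE [P3→X gives 9>7]
(A,P,Z): not NE [P2→Q gives 4>0; P3→X gives 9>6]
(A,P,W): not NE [P1→C gives 8>6; P3→X gives 9>6]
(A,Q,X): not NE [P2→P gives 6>0; P3→Z gives 9>4]
(A,Q,Y): not NE [P1→D gives 10>9; P3→Z gives 9>2]
(A,Q,Z): not NE [P1→C gives 10>8]
(A,Q,W): not NE [P1→C gives 6>0; P2→P gives 7>1; P3→Z gives 9>3]
(B,P,X): not NE [P3→W gives 6>3]
(B,P,Y): not NE [P1→A gives 7>3; P3→W gives 6>2]
(B,P,Z): not NE [P1→A gives 6>0; P3→W gives 6>5]
(B,P,W): not NE [P1→C gives 8>4]
(B,Q,X): not NE [P1→A gives 9>8; P2→P gives 6>5; P3→W gives 9>5]
(B,Q,Y): not NE [P1→D gives 10>5; P2→P gives 4>2; P3→W gives 9>2]
(B,Q,Z): not NE [P1→C gives 10>2; P2→P gives 8>2; P3→W gives 9>3]
(B,Q,W): not NE [P1→C gives 6>3]
(C,P,X): not NE [P1→B gives 9>7; P3→W gives 8>6]
(C,P,Y): not NE [P1→A gives 7>1; P3→W gives 8>2]
(C,P,Z): not NE [P1→A gives 6>5; P2→Q gives 7>6; P3→W gives 8>6]
(C,P,W): NE
(C,Q,X): not NE [P1→A gives 9>3; P3→W gives 6>5]
(C,Q,Y): not NE [P1→D gives 10>1; P2→P gives 9>7; P3→W gives 6>3]
(C,Q,Z): NE
(C,Q,W): not NE [P2→P gives 2>1]
(D,P,X): not NE [P1→B gives 9>4; P2→Q gives 7>6; P3→Y gives 9>1]
(D,P,Y): not NE [P1→A gives 7>5; P2→Q gives 4>0]
(D,P,Z): not NE [P1→A gives 6>2; P2→Q gives 7>1; P3→Y gives 9>3]
(D,P,W): not NE [P1→C gives 8>4; P2→Q gives 9>4; P3→Y gives 9>1]
(D,Q,X): not NE [P1→A gives 9>6; P3→Y gives 9>6]
(D,Q,Y): NE
(D,Q,Z): not NE [P1→C gives 10>4; P3→Y gives 9>8]
(D,Q,W): not NE [P1→C gives 6>4; P3→Y gives 9>4]

Nash profiles: (C,P,W), (C,Q,Z), (D,Q,Y)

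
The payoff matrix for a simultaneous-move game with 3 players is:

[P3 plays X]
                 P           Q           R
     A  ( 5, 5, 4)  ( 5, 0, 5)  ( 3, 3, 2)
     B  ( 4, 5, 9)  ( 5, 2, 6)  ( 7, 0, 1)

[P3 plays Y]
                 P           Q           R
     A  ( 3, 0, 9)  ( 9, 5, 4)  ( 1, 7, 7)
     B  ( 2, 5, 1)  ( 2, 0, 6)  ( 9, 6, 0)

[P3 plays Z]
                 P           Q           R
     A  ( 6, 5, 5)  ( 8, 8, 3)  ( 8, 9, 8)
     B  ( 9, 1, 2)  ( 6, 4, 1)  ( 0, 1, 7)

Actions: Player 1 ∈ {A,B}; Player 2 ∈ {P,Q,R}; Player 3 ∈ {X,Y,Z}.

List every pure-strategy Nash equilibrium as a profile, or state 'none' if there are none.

Nash profiles: (A,R,Z)

(A,P,X): not NE [P3→Y gives 9>4]
(A,P,Y): not NE [P2→R gives 7>0]
(A,P,Z): not NE [P1→B gives 9>6; P2→R gives 9>5; P3→Y gives 9>5]
(A,Q,X): not NE [P2→P gives 5>0]
(A,Q,Y): not NE [P2→R gives 7>5; P3→X gives 5>4]
(A,Q,Z): not NE [P2→R gives 9>8; P3→X gives 5>3]
(A,R,X): not NE [P1→B gives 7>3; P2→P gives 5>3; P3→Z gives 8>2]
(A,R,Y): not NE [P1→B gives 9>1; P3→Z gives 8>7]
(A,R,Z): NE
(B,P,X): not NE [P1→A gives 5>4]
(B,P,Y): not NE [P1→A gives 3>2; P2→R gives 6>5; P3→X gives 9>1]
(B,P,Z): not NE [P2→Q gives 4>1; P3→X gives 9>2]
(B,Q,X): not NE [P2→P gives 5>2]
(B,Q,Y): not NE [P1→A gives 9>2; P2→R gives 6>0]
(B,Q,Z): not NE [P1→A gives 8>6; P3→Y gives 6>1]
(B,R,X): not NE [P2→P gives 5>0; P3→Z gives 7>1]
(B,R,Y): not NE [P3→Z gives 7>0]
(B,R,Z): not NE [P1→A gives 8>0; P2→Q gives 4>1]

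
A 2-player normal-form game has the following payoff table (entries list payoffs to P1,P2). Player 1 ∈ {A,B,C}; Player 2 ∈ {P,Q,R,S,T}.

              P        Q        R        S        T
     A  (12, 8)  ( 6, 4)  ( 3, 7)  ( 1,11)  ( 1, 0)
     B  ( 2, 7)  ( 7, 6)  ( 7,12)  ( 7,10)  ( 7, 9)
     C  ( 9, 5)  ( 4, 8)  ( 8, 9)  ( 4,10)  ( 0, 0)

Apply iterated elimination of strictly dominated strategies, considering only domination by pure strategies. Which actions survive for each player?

P2 drop P (S beats it: A:11>8 B:10>7 C:10>5)
P1 drop A (B beats it: Q:7>6 R:7>3 S:7>1 T:7>1)
P2 drop Q (R beats it: B:12>6 C:9>8)
P2 drop T (R beats it: B:12>9 C:9>0)
P1→{B,C} P2→{R,S}

Survivors P1:{B,C} P2:{R,S}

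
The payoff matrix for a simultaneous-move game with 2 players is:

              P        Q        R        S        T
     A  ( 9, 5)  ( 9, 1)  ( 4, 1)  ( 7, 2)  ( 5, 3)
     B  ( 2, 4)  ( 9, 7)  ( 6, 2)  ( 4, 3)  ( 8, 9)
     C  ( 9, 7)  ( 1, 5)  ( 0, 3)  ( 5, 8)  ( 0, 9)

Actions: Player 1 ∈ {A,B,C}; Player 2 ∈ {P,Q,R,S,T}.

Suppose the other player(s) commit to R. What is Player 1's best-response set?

u_1(A vs R) = 4
u_1(B vs R) = 6
u_1(C vs R) = 0
max payoff 6 at {B}

P1 best: {B}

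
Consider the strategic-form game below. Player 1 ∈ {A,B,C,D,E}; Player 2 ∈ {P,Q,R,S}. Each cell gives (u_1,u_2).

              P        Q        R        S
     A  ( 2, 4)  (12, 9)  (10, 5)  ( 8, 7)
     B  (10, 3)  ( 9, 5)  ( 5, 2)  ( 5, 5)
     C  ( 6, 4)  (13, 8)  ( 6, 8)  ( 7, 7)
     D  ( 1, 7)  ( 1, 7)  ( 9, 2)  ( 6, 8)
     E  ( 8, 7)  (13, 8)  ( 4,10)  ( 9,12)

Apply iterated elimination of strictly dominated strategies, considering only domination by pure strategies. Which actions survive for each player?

Survivors P1:{A,C,E} P2:{Q,R,S}

P1 drop D (A beats it: P:2>1 Q:12>1 R:10>9 S:8>6)
P2 drop P (Q beats it: A:9>4 B:5>3 C:8>4 E:8>7)
P1 drop B (A beats it: Q:12>9 R:10>5 S:8>5)
P1→{A,C,E} P2→{Q,R,S}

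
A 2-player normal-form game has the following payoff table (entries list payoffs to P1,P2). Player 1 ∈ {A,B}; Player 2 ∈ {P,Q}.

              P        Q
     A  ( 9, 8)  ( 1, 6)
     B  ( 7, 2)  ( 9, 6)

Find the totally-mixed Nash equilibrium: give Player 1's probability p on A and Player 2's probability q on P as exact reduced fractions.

(p,q) = (2/3, 4/5)

P1 indiff ⇒ q·9+(1-q)·1 = q·7+(1-q)·9 ⇒ q(2) = (1-q)(8) ⇒ q = 4/5
P2 indiff ⇒ p·8+(1-p)·2 = p·6+(1-p)·6 ⇒ p(2) = (1-p)(4) ⇒ p = 2/3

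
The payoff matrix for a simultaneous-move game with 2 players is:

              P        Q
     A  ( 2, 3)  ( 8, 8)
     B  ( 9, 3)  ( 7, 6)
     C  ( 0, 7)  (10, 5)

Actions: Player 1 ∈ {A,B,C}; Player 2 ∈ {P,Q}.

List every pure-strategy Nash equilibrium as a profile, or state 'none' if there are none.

(A,P): not NE [P1→B gives 9>2; P2→Q gives 8>3]
(A,Q): not NE [P1→C gives 10>8]
(B,P): not NE [P2→Q gives 6>3]
(B,Q): not NE [P1→C gives 10>7]
(C,P): not NE [P1→B gives 9>0]
(C,Q): not NE [P2→P gives 7>5]

Equilibria: none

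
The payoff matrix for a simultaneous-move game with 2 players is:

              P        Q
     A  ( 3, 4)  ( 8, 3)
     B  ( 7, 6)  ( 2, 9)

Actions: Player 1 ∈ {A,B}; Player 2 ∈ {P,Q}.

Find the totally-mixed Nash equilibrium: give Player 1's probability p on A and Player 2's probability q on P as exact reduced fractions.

P1 indiff ⇒ q·3+(1-q)·8 = q·7+(1-q)·2 ⇒ q(-4) = (1-q)(-6) ⇒ q = 3/5
P2 indiff ⇒ p·4+(1-p)·6 = p·3+(1-p)·9 ⇒ p(1) = (1-p)(3) ⇒ p = 3/4

p=3/4, q=3/5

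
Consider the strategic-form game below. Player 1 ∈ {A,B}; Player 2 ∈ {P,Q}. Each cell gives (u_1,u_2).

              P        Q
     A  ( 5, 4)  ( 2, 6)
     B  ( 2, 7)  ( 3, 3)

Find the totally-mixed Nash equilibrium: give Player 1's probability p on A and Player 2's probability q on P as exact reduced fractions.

p=2/3, q=1/4

P1 indiff ⇒ q·5+(1-q)·2 = q·2+(1-q)·3 ⇒ q(3) = (1-q)(1) ⇒ q = 1/4
P2 indiff ⇒ p·4+(1-p)·7 = p·6+(1-p)·3 ⇒ p(-2) = (1-p)(-4) ⇒ p = 2/3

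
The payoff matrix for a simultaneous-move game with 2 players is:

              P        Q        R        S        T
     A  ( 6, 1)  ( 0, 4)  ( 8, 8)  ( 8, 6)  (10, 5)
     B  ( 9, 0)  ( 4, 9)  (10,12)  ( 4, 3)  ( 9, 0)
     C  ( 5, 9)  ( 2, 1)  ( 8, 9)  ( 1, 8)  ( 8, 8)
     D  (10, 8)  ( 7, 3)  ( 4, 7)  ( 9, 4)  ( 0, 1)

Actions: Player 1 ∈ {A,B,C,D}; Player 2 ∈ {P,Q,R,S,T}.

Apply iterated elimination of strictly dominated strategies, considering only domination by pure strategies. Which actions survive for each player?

IESDS → P1:{B,D} P2:{P,R}

P1 drop C (B beats it: P:9>5 Q:4>2 R:10>8 S:4>1 T:9>8)
P2 drop Q (R beats it: A:8>4 B:12>9 D:7>3)
P2 drop S (R beats it: A:8>6 B:12>3 D:7>4)
P2 drop T (R beats it: A:8>5 B:12>0 D:7>1)
P1 drop A (B beats it: P:9>6 R:10>8)
P1→{B,D} P2→{P,R}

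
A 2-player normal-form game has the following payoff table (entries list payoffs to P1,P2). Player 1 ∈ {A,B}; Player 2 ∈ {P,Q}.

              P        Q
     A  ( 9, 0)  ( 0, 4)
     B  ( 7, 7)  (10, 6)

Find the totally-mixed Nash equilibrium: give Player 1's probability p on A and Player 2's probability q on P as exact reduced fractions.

P1 indiff ⇒ q·9+(1-q)·0 = q·7+(1-q)·10 ⇒ q(2) = (1-q)(10) ⇒ q = 5/6
P2 indiff ⇒ p·0+(1-p)·7 = p·4+(1-p)·6 ⇒ p(-4) = (1-p)(-1) ⇒ p = 1/5

P1 mixes 1/5 on A; P2 mixes 5/6 on P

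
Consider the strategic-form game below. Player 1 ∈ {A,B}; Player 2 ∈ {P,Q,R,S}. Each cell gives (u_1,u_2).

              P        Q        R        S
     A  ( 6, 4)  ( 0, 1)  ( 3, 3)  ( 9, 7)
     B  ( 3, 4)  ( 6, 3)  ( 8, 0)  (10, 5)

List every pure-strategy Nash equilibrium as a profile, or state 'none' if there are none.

(A,P): not NE [P2→S gives 7>4]
(A,Q): not NE [P1→B gives 6>0; P2→S gives 7>1]
(A,R): not NE [P1→B gives 8>3; P2→S gives 7>3]
(A,S): not NE [P1→B gives 10>9]
(B,P): not NE [P1→A gives 6>3; P2→S gives 5>4]
(B,Q): not NE [P2→S gives 5>3]
(B,R): not NE [P2→S gives 5>0]
(B,S): NE

NE set: (B,S)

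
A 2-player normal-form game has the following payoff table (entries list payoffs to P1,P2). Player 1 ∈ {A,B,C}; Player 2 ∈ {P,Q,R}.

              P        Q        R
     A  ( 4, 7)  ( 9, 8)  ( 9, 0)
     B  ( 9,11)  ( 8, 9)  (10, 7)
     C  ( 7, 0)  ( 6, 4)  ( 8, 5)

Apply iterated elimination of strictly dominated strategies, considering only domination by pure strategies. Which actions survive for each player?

P1 drop C (B beats it: P:9>7 Q:8>6 R:10>8)
P2 drop R (P beats it: A:7>0 B:11>7)
P1→{A,B} P2→{P,Q}

Remaining: P1:{A,B} P2:{P,Q}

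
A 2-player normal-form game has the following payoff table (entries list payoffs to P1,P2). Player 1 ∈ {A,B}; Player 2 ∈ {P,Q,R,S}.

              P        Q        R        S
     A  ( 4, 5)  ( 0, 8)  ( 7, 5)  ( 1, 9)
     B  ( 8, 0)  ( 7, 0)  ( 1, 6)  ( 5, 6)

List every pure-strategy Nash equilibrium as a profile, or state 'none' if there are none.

(A,P): not NE [P1→B gives 8>4; P2→S gives 9>5]
(A,Q): not NE [P1→B gives 7>0; P2→S gives 9>8]
(A,R): not NE [P2→S gives 9>5]
(A,S): not NE [P1→B gives 5>1]
(B,P): not NE [P2→S gives 6>0]
(B,Q): not NE [P2→S gives 6>0]
(B,R): not NE [P1→A gives 7>1]
(B,S): NE

NE set: (B,S)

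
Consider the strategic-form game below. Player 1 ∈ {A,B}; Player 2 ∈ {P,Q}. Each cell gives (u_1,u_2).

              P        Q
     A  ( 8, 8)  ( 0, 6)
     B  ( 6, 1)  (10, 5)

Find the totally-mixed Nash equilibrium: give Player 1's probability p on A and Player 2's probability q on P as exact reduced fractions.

P1 mixes 2/3 on A; P2 mixes 5/6 on P

P1 indiff ⇒ q·8+(1-q)·0 = q·6+(1-q)·10 ⇒ q(2) = (1-q)(10) ⇒ q = 5/6
P2 indiff ⇒ p·8+(1-p)·1 = p·6+(1-p)·5 ⇒ p(2) = (1-p)(4) ⇒ p = 2/3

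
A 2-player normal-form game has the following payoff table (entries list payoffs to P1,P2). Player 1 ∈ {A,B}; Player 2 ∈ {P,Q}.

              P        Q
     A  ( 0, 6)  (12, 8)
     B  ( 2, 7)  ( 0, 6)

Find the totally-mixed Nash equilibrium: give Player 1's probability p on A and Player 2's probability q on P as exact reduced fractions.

P1 indiff ⇒ q·0+(1-q)·12 = q·2+(1-q)·0 ⇒ q(-2) = (1-q)(-12) ⇒ q = 6/7
P2 indiff ⇒ p·6+(1-p)·7 = p·8+(1-p)·6 ⇒ p(-2) = (1-p)(-1) ⇒ p = 1/3

P1 mixes 1/3 on A; P2 mixes 6/7 on P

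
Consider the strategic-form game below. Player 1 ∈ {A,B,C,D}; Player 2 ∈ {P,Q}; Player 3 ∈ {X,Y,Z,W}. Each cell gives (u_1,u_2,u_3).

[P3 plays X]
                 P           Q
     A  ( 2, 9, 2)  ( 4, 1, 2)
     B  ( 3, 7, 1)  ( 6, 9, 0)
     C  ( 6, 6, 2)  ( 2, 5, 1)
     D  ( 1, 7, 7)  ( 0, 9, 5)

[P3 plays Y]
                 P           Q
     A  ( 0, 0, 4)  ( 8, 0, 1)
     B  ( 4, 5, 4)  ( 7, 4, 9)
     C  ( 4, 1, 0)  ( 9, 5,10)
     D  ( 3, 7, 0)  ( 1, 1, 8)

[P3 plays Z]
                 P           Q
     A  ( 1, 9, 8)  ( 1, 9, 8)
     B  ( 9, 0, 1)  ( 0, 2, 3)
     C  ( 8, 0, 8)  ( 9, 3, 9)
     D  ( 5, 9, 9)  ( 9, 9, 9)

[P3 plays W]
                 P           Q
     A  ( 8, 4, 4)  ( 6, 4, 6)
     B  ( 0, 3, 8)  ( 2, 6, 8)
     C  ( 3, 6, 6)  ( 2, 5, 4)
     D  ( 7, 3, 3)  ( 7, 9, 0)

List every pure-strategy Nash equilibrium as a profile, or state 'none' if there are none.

(A,P,X): not NE [P1→C gives 6>2; P3→Z gives 8>2]
(A,P,Y): not NE [P1→C gives 4>0; P3→Z gives 8>4]
(A,P,Z): not NE [P1→B gives 9>1]
(A,P,W): not NE [P3→Z gives 8>4]
(A,Q,X): not NE [P1→B gives 6>4; P2→P gives 9>1; P3→Z gives 8>2]
(A,Q,Y): not NE [P1→C gives 9>8; P3→Z gives 8>1]
(A,Q,Z): not NE [P1→D gives 9>1]
(A,Q,W): not NE [P1→D gives 7>6; P3→Z gives 8>6]
(B,P,X): not NE [P1→C gives 6>3; P2→Q gives 9>7; P3→W gives 8>1]
(B,P,Y): not NE [P3→W gives 8>4]
(B,P,Z): not NE [P2→Q gives 2>0; P3→W gives 8>1]
(B,P,W): not NE [P1→A gives 8>0; P2→Q gives 6>3]
(B,Q,X): not NE [P3→Y gives 9>0]
(B,Q,Y): not NE [P1→C gives 9>7; P2→P gives 5>4]
(B,Q,Z): not NE [P1→D gives 9>0; P3→Y gives 9>3]
(B,Q,W): not NE [P1→D gives 7>2; P3→Y gives 9>8]
(C,P,X): not NE [P3→Z gives 8>2]
(C,P,Y): not NE [P2→Q gives 5>1; P3→Z gives 8>0]
(C,P,Z): not NE [P1→B gives 9>8; P2→Q gives 3>0]
(C,P,W): not NE [P1→A gives 8>3; P3→Z gives 8>6]
(C,Q,X): not NE [P1→B gives 6>2; P2→P gives 6>5; P3→Y gives 10>1]
(C,Q,Y): NE
(C,Q,Z): not NE [P3→Y gives 10>9]
(C,Q,W): not NE [P1→D gives 7>2; P2→P gives 6>5; P3→Y gives 10>4]
(D,P,X): not NE [P1→C gives 6>1; P2→Q gives 9>7; P3→Z gives 9>7]
(D,P,Y): not NE [P1→C gives 4>3; P3→Z gives 9>0]
(D,P,Z): not NE [P1→B gives 9>5]
(D,P,W): not NE [P1→A gives 8>7; P2→Q gives 9>3; P3→Z gives 9>3]
(D,Q,X): not NE [P1→B gives 6>0; P3→Z gives 9>5]
(D,Q,Y): not NE [P1→C gives 9>1; P2→P gives 7>1; P3→Z gives 9>8]
(D,Q,Z): NE
(D,Q,W): not NE [P3→Z gives 9>0]

Nash profiles: (C,Q,Y), (D,Q,Z)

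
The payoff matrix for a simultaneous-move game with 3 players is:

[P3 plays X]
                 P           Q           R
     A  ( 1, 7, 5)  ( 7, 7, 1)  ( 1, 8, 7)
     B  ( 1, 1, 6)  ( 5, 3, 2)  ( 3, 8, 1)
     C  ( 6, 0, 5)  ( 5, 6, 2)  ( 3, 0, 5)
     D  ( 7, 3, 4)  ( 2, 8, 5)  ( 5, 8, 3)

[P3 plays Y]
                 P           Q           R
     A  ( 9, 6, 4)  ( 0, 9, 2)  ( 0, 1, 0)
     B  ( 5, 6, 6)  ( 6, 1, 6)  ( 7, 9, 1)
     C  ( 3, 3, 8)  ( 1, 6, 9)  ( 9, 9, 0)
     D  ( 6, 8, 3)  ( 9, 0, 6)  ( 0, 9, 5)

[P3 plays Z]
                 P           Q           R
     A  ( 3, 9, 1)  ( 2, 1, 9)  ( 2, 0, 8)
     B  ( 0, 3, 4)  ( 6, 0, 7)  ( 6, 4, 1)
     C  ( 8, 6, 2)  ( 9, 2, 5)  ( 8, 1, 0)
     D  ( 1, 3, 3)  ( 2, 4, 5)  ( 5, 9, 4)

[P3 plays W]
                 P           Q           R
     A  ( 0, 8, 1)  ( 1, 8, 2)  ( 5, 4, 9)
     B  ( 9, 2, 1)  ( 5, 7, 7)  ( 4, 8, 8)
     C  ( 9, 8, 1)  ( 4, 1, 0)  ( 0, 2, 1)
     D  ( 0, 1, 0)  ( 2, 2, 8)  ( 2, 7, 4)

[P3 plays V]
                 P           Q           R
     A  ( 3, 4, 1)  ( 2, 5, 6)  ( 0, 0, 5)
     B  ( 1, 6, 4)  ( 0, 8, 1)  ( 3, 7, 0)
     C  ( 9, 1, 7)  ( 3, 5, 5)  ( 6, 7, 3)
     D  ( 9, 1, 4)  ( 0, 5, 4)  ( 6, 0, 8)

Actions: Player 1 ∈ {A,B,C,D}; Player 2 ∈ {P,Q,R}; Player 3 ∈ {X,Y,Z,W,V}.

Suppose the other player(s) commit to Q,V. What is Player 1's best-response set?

u_1(A vs Q,V) = 2
u_1(B vs Q,V) = 0
u_1(C vs Q,V) = 3
u_1(D vs Q,V) = 0
max payoff 3 at {C}

P1 best: {C}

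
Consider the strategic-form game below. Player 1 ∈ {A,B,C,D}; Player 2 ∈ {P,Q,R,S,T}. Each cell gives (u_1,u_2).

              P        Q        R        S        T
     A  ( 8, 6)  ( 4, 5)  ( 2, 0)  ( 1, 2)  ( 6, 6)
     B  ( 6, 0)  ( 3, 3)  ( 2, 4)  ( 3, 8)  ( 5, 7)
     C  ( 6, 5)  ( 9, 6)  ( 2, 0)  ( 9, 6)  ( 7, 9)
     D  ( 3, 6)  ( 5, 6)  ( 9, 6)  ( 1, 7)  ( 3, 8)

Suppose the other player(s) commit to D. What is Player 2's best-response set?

argmax u_2 = {T}

u_2(P vs D) = 6
u_2(Q vs D) = 6
u_2(R vs D) = 6
u_2(S vs D) = 7
u_2(T vs D) = 8
max payoff 8 at {T}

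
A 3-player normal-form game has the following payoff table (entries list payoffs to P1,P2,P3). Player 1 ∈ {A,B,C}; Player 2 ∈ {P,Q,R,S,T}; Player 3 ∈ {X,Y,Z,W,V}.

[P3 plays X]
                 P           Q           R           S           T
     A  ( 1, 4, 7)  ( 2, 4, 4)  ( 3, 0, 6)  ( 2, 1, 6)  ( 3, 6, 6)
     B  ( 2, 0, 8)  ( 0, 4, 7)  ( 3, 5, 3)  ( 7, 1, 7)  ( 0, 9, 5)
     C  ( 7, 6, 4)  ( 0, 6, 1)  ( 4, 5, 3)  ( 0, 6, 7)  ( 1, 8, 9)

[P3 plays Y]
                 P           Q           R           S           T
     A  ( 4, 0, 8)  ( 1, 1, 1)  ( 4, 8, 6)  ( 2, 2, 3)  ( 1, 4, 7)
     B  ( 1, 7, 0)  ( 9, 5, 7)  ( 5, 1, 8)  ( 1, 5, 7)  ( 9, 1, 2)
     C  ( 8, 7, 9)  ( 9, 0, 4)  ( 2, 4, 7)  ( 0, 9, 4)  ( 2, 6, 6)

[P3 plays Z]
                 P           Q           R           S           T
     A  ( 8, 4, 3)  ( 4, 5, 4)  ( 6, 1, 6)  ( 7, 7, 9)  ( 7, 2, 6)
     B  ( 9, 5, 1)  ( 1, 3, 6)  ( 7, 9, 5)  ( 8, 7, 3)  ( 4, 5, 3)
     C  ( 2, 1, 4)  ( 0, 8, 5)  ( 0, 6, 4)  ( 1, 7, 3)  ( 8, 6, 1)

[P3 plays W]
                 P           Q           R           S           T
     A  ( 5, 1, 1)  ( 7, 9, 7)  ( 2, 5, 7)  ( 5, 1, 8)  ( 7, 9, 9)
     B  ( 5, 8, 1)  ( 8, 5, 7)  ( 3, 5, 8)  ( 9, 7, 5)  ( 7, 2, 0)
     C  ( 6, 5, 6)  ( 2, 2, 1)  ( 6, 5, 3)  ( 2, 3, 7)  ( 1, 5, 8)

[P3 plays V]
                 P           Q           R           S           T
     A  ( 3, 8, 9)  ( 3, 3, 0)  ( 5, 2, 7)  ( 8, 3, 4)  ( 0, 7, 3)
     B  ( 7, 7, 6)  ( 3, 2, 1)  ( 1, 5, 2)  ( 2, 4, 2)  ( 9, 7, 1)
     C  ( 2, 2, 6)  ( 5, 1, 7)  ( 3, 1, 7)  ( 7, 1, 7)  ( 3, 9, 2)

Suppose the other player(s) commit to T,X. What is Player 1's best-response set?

BR_1 = {A}

u_1(A vs T,X) = 3
u_1(B vs T,X) = 0
u_1(C vs T,X) = 1
max payoff 3 at {A}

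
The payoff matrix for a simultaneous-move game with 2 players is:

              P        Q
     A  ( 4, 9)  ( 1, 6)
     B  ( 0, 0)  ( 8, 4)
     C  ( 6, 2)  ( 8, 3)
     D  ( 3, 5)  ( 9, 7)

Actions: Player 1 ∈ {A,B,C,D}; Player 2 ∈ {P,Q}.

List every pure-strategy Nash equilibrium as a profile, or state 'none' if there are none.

PSNE = {(D,Q)}

(A,P): not NE [P1→C gives 6>4]
(A,Q): not NE [P1→D gives 9>1; P2→P gives 9>6]
(B,P): not NE [P1→C gives 6>0; P2→Q gives 4>0]
(B,Q): not NE [P1→D gives 9>8]
(C,P): not NE [P2→Q gives 3>2]
(C,Q): not NE [P1→D gives 9>8]
(D,P): not NE [P1→C gives 6>3; P2→Q gives 7>5]
(D,Q): NE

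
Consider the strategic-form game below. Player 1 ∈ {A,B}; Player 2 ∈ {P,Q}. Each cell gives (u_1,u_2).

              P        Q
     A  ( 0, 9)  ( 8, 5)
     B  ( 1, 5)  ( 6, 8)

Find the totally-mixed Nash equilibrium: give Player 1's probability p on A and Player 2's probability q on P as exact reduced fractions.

p=3/7, q=2/3

P1 indiff ⇒ q·0+(1-q)·8 = q·1+(1-q)·6 ⇒ q(-1) = (1-q)(-2) ⇒ q = 2/3
P2 indiff ⇒ p·9+(1-p)·5 = p·5+(1-p)·8 ⇒ p(4) = (1-p)(3) ⇒ p = 3/7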